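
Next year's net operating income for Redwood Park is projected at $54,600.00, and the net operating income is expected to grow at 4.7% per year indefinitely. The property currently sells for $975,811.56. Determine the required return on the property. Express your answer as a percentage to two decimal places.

P = D₁/(r − g) ⇒ r = D₁/P + g = $54,600.0000/$975,811.56 + 0.047 = 0.055953 + 0.047 = 0.102953

10.30%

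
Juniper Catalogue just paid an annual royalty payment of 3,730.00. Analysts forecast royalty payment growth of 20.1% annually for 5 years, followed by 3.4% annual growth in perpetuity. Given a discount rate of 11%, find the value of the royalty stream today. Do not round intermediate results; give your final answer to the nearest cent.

99021.77

D_1 = 4479.73000
D_2 = 5380.15573
D_3 = 6461.56703
D_4 = 7760.34201
D_5 = 9320.17075
Terminal value at year 5: TV = D_5×(1+g_2)/(r−g_2) = 9637.05655/0.076 = 126803.37570
P_0 = D_1/(1+r)^1 + D_2/(1+r)^2 + D_3/(1+r)^3 + D_4/(1+r)^4 + D_5/(1+r)^5 + TV/(1+r)^5
    = 4035.79279 + 4366.65508 + 4724.64212 + 5111.97765 + 5531.06771 + 75251.63171 = 99021.76707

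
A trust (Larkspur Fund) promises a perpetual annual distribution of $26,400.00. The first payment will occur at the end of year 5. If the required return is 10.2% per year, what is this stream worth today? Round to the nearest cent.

$175500.10

Value at end of year 4: C / r = $26,400.00 / 0.102 = $258,823.5294
Discount to today: PV = $258,823.5294 / (1 + 0.102)^4 = $258,823.5294 / 1.474777 = $175,500.10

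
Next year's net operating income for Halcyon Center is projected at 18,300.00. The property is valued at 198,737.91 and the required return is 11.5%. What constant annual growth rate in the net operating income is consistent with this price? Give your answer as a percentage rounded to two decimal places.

2.29%

P = D₁/(r−g) ⇒ g = r − D₁/P = 0.115 − 18,300.00/198,737.91 = 0.022919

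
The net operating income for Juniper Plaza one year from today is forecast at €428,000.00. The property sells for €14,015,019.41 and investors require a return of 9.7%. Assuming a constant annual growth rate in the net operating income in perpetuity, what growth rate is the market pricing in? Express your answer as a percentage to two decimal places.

6.65%

P = D₁/(r−g) ⇒ g = r − D₁/P = 0.097 − €428,000.00/€14,015,019.41 = 0.066461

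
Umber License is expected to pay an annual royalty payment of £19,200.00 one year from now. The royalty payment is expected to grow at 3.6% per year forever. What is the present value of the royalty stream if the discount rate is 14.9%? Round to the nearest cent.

£169911.50

Growing perpetuity: P = D₁ / (r − g) = £19,200.0000 / (0.149 − 0.036) = £169,911.50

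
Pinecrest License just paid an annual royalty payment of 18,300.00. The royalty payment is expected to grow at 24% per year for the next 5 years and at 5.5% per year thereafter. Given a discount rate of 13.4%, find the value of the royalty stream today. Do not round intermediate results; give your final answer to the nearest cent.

502638.83

D_1 = 22692.00000
D_2 = 28138.08000
D_3 = 34891.21920
D_4 = 43265.11181
D_5 = 53648.73864
Terminal value at year 5: TV = D_5×(1+g_2)/(r−g_2) = 56599.41927/0.079 = 716448.34515
P_0 = D_1/(1+r)^1 + D_2/(1+r)^2 + D_3/(1+r)^3 + D_4/(1+r)^4 + D_5/(1+r)^5 + TV/(1+r)^5
    = 20010.58201 + 21881.05969 + 23926.37921 + 26162.88379 + 28608.44435 + 382049.47841 = 502638.82746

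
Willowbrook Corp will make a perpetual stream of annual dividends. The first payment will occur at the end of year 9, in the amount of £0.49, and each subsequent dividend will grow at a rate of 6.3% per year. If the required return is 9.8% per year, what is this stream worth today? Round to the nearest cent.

£6.63

Value at end of year 8: C₁ / (r − g) = £0.49 / (0.098 − 0.063) = £14.0000
Discount to today: PV = £14.0000 / (1 + 0.098)^8 = £14.0000 / 2.112607 = £6.63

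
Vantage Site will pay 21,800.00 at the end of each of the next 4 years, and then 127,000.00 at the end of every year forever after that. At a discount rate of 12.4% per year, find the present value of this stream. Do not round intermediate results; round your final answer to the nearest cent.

707337.71

PV of 4-year annuity: 21,800.00 × [1 − (1+0.124)^−4] / 0.124 = 65660.24026
Perpetuity value at year 4: 127,000.00 / 0.124 = 1024193.54839
PV of perpetuity: 1024193.54839 / (1+0.124)^4 = 641677.46979
Total PV = 65660.24026 + 641677.46979 = 707337.71005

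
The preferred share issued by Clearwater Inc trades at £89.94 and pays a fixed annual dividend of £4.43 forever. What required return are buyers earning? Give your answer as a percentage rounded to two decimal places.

P = C/r ⇒ r = C/P = £4.43/£89.94 = 0.049255

4.93%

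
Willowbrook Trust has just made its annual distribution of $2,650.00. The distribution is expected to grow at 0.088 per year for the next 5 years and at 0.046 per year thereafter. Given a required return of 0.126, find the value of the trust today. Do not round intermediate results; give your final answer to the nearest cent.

$41151.06

D_1 = 2883.20000
D_2 = 3136.92160
D_3 = 3412.97070
D_4 = 3713.31212
D_5 = 4040.08359
Terminal value at year 5: TV = D_5×(1+g_2)/(r−g_2) = 4225.92743/0.08 = 52824.09293
P_0 = D_1/(1+r)^1 + D_2/(1+r)^2 + D_3/(1+r)^3 + D_4/(1+r)^4 + D_5/(1+r)^5 + TV/(1+r)^5
    = 2560.56838 + 2474.15489 + 2390.65765 + 2309.97826 + 2232.02163 + 29183.68276 = 41151.06357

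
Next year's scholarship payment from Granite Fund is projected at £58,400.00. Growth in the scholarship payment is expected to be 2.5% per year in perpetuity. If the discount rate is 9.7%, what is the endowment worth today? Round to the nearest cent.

Growing perpetuity: P = D₁ / (r − g) = £58,400.0000 / (0.097 − 0.025) = £811,111.11

£811111.11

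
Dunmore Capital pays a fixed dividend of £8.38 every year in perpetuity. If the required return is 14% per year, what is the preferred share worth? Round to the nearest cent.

£59.86

Level perpetuity: PV = C / r = £8.38 / 0.14 = £59.86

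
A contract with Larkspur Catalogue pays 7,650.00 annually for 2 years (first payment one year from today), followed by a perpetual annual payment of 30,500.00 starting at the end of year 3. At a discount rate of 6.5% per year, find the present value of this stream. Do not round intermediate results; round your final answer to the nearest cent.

PV of 2-year annuity: 7,650.00 × [1 − (1+0.065)^−2] / 0.065 = 13927.79210
Perpetuity value at year 2: 30,500.00 / 0.065 = 469230.76923
PV of perpetuity: 469230.76923 / (1+0.065)^2 = 413701.66345
Total PV = 13927.79210 + 413701.66345 = 427629.45556

427629.46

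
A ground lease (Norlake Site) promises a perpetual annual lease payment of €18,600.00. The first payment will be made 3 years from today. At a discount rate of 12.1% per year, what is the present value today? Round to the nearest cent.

Value at end of year 2: C / r = €18,600.00 / 0.121 = €153,719.0083
Discount to today: PV = €153,719.0083 / (1 + 0.121)^2 = €153,719.0083 / 1.256641 = €122,325.32

€122325.32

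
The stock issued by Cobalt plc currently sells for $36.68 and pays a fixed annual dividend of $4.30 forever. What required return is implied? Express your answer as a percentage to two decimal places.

11.72%

P = C/r ⇒ r = C/P = $4.30/$36.68 = 0.117230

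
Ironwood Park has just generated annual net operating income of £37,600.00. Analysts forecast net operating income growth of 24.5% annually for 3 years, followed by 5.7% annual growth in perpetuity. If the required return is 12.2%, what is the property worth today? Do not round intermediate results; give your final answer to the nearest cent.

D_1 = 46812.00000
D_2 = 58280.94000
D_3 = 72559.77030
Terminal value at year 3: TV = D_3×(1+g_2)/(r−g_2) = 76695.67721/0.065 = 1179933.49549
P_0 = D_1/(1+r)^1 + D_2/(1+r)^2 + D_3/(1+r)^3 + TV/(1+r)^3
    = 41721.92513 + 46295.71907 + 51370.91821 + 835370.16235 = 974758.72476

£974758.72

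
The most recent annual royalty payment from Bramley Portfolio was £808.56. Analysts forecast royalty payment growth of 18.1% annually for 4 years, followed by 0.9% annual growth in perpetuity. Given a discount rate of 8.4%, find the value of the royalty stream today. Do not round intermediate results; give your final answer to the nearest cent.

£19351.31

D_1 = 954.90936
D_2 = 1127.74795
D_3 = 1331.87033
D_4 = 1572.93886
Terminal value at year 4: TV = D_4×(1+g_2)/(r−g_2) = 1587.09531/0.075 = 21161.27085
P_0 = D_1/(1+r)^1 + D_2/(1+r)^2 + D_3/(1+r)^3 + D_4/(1+r)^4 + TV/(1+r)^4
    = 880.91269 + 959.73975 + 1045.62052 + 1139.18620 + 15325.85164 = 19351.31081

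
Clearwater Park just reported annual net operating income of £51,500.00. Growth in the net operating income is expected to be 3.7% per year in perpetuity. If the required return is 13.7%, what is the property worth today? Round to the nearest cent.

D₁ = D₀ × (1 + g) = £51,500.00 × 1.037 = £53,405.5000
Growing perpetuity: P = D₁ / (r − g) = £53,405.5000 / (0.137 − 0.037) = £534,055.00

£534055.00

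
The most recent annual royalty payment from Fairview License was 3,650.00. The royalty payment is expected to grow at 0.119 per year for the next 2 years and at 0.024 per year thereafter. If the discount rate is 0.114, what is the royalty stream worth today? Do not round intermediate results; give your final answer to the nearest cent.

49251.74

D_1 = 4084.35000
D_2 = 4570.38765
Terminal value at year 2: TV = D_2×(1+g_2)/(r−g_2) = 4680.07695/0.09 = 52000.85504
P_0 = D_1/(1+r)^1 + D_2/(1+r)^2 + TV/(1+r)^2
    = 3666.38241 + 3682.83834 + 41902.51624 = 49251.73698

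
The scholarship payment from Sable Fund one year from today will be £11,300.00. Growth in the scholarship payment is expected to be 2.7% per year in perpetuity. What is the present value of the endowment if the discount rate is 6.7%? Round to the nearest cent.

£282500.00

Growing perpetuity: P = D₁ / (r − g) = £11,300.0000 / (0.067 − 0.027) = £282,500.00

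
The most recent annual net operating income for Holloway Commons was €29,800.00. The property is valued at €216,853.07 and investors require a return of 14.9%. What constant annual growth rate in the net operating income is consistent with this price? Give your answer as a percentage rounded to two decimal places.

P = D₀(1+g)/(r−g) ⇒ P(r−g) = D₀(1+g) ⇒ g(P+D₀) = P·r − D₀
g = (P·r − D₀)/(P + D₀) = (€216,853.07×0.149 − €29,800.00) / (€216,853.07 + €29,800.00) = 0.010181

1.02%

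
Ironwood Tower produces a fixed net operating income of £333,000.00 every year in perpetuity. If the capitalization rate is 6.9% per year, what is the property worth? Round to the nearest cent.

Level perpetuity: PV = C / r = £333,000.00 / 0.069 = £4,826,086.96

£4826086.96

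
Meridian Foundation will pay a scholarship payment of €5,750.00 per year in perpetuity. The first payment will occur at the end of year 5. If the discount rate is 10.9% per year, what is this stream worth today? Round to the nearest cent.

Value at end of year 4: C / r = €5,750.00 / 0.109 = €52,752.2936
Discount to today: PV = €52,752.2936 / (1 + 0.109)^4 = €52,752.2936 / 1.512607 = €34,875.08

€34875.08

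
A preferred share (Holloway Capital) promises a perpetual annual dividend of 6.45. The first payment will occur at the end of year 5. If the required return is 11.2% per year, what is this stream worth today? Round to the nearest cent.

Value at end of year 4: C / r = 6.45 / 0.112 = 57.5893
Discount to today: PV = 57.5893 / (1 + 0.112)^4 = 57.5893 / 1.529041 = 37.66

37.66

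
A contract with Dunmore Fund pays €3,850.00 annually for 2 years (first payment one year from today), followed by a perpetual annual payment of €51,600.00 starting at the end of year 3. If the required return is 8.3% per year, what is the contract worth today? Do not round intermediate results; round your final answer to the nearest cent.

PV of 2-year annuity: €3,850.00 × [1 − (1+0.083)^−2] / 0.083 = 6837.43304
Perpetuity value at year 2: €51,600.00 / 0.083 = 621686.74699
PV of perpetuity: 621686.74699 / (1+0.083)^2 = 530047.38470
Total PV = 6837.43304 + 530047.38470 = 536884.81773

€536884.82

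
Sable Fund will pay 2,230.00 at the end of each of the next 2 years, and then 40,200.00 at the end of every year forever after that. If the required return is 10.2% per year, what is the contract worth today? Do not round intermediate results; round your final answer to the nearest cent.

328395.75

PV of 2-year annuity: 2,230.00 × [1 − (1+0.102)^−2] / 0.102 = 3859.88518
Perpetuity value at year 2: 40,200.00 / 0.102 = 394117.64706
PV of perpetuity: 394117.64706 / (1+0.102)^2 = 324535.86044
Total PV = 3859.88518 + 324535.86044 = 328395.74562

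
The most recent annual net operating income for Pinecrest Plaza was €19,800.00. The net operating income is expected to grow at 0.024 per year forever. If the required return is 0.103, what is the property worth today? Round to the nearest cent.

€256648.10

D₁ = D₀ × (1 + g) = €19,800.00 × 1.024 = €20,275.2000
Growing perpetuity: P = D₁ / (r − g) = €20,275.2000 / (0.103 − 0.024) = €256,648.10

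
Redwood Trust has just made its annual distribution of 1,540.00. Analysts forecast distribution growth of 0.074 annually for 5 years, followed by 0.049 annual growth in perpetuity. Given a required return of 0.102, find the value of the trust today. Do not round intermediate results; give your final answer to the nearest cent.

33932.51

D_1 = 1653.96000
D_2 = 1776.35304
D_3 = 1907.80316
D_4 = 2048.98060
D_5 = 2200.60516
Terminal value at year 5: TV = D_5×(1+g_2)/(r−g_2) = 2308.43482/0.053 = 43555.37390
P_0 = D_1/(1+r)^1 + D_2/(1+r)^2 + D_3/(1+r)^3 + D_4/(1+r)^4 + D_5/(1+r)^5 + TV/(1+r)^5
    = 1500.87114 + 1462.73649 + 1425.57077 + 1389.34937 + 1354.04830 + 26799.93703 = 33932.51310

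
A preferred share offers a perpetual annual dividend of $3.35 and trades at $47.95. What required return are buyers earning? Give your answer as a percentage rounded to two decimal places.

P = C/r ⇒ r = C/P = $3.35/$47.95 = 0.069864

6.99%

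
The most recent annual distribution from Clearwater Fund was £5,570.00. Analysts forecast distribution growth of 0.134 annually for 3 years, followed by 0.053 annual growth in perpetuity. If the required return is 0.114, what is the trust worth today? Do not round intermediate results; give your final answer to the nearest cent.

£118740.42

D_1 = 6316.38000
D_2 = 7162.77492
D_3 = 8122.58676
Terminal value at year 3: TV = D_3×(1+g_2)/(r−g_2) = 8553.08386/0.061 = 140214.48947
P_0 = D_1/(1+r)^1 + D_2/(1+r)^2 + D_3/(1+r)^3 + TV/(1+r)^3
    = 5670.00000 + 5771.79533 + 5875.41823 + 101423.20319 = 118740.41675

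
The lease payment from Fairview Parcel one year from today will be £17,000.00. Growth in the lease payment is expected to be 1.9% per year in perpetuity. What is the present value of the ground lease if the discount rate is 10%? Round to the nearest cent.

£209876.54

Growing perpetuity: P = D₁ / (r − g) = £17,000.0000 / (0.1 − 0.019) = £209,876.54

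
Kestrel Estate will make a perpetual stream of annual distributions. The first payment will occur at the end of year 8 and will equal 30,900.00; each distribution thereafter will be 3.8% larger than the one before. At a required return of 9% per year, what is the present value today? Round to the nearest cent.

325064.58

Value at end of year 7: C₁ / (r − g) = 30,900.00 / (0.09 − 0.038) = 594,230.7692
Discount to today: PV = 594,230.7692 / (1 + 0.09)^7 = 594,230.7692 / 1.828039 = 325,064.58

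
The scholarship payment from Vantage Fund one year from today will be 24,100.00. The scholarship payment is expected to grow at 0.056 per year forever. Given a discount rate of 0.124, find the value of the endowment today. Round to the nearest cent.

354411.76

Growing perpetuity: P = D₁ / (r − g) = 24,100.0000 / (0.124 − 0.056) = 354,411.76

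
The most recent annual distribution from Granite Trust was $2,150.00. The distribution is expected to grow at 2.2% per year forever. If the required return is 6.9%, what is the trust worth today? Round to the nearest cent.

D₁ = D₀ × (1 + g) = $2,150.00 × 1.022 = $2,197.3000
Growing perpetuity: P = D₁ / (r − g) = $2,197.3000 / (0.069 − 0.022) = $46,751.06

$46751.06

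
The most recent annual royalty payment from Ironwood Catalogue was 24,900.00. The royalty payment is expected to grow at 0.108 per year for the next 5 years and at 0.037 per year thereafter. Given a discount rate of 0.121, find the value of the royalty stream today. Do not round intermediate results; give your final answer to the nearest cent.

410216.00

D_1 = 27589.20000
D_2 = 30568.83360
D_3 = 33870.26763
D_4 = 37528.25653
D_5 = 41581.30824
Terminal value at year 5: TV = D_5×(1+g_2)/(r−g_2) = 43119.81664/0.084 = 513331.15051
P_0 = D_1/(1+r)^1 + D_2/(1+r)^2 + D_3/(1+r)^3 + D_4/(1+r)^4 + D_5/(1+r)^5 + TV/(1+r)^5
    = 24611.23996 + 24325.82862 + 24043.72713 + 23764.89711 + 23489.30062 + 289981.00883 = 410216.00226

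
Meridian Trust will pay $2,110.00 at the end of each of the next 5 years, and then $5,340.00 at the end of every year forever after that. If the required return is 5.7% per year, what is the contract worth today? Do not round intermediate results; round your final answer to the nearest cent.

$79966.51

PV of 5-year annuity: $2,110.00 × [1 − (1+0.057)^−5] / 0.057 = 8961.09745
Perpetuity value at year 5: $5,340.00 / 0.057 = 93684.21053
PV of perpetuity: 93684.21053 / (1+0.057)^5 = 71005.41414
Total PV = 8961.09745 + 71005.41414 = 79966.51159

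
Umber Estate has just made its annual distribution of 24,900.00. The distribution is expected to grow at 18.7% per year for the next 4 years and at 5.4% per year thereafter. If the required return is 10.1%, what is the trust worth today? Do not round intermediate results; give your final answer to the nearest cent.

D_1 = 29556.30000
D_2 = 35083.32810
D_3 = 41643.91045
D_4 = 49431.32171
Terminal value at year 4: TV = D_4×(1+g_2)/(r−g_2) = 52100.61308/0.047 = 1108523.68260
P_0 = D_1/(1+r)^1 + D_2/(1+r)^2 + D_3/(1+r)^3 + D_4/(1+r)^4 + TV/(1+r)^4
    = 26844.95913 + 28941.84059 + 31202.51115 + 33639.76452 + 754389.61281 = 875018.68819

875018.69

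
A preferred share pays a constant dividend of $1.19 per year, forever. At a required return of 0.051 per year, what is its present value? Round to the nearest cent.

$23.33

Level perpetuity: PV = C / r = $1.19 / 0.051 = $23.33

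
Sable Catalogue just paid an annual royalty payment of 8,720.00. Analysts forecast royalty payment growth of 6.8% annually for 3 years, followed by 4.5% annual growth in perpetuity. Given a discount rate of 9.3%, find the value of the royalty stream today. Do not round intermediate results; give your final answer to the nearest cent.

D_1 = 9312.96000
D_2 = 9946.24128
D_3 = 10622.58569
Terminal value at year 3: TV = D_3×(1+g_2)/(r−g_2) = 11100.60204/0.048 = 231262.54256
P_0 = D_1/(1+r)^1 + D_2/(1+r)^2 + D_3/(1+r)^3 + TV/(1+r)^3
    = 8520.54895 + 8325.65991 + 8135.22853 + 177110.70436 = 202092.14174

202092.14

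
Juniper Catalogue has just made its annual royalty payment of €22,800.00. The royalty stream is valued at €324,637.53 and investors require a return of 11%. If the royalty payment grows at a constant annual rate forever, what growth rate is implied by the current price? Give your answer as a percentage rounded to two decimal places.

3.72%

P = D₀(1+g)/(r−g) ⇒ P(r−g) = D₀(1+g) ⇒ g(P+D₀) = P·r − D₀
g = (P·r − D₀)/(P + D₀) = (€324,637.53×0.11 − €22,800.00) / (€324,637.53 + €22,800.00) = 0.037158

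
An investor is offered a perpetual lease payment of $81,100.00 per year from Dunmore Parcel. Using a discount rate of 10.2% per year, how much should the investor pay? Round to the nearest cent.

Level perpetuity: PV = C / r = $81,100.00 / 0.102 = $795,098.04

$795098.04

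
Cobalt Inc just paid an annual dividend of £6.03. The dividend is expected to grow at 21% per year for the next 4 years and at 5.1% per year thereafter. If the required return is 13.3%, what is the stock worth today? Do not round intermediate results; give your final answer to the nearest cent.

£129.04

D_1 = 7.29630
D_2 = 8.82852
D_3 = 10.68251
D_4 = 12.92584
Terminal value at year 4: TV = D_4×(1+g_2)/(r−g_2) = 13.58506/0.082 = 165.67144
P_0 = D_1/(1+r)^1 + D_2/(1+r)^2 + D_3/(1+r)^3 + D_4/(1+r)^4 + TV/(1+r)^4
    = 6.43981 + 6.87746 + 7.34486 + 7.84403 + 100.53749 = 129.04364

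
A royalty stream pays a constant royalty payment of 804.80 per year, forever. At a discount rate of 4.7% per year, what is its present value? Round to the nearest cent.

17123.40

Level perpetuity: PV = C / r = 804.80 / 0.047 = 17,123.40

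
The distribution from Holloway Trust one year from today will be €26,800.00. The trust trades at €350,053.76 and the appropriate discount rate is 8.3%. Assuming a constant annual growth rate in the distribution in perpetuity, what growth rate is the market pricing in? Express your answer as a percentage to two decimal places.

0.64%

P = D₁/(r−g) ⇒ g = r − D₁/P = 0.083 − €26,800.00/€350,053.76 = 0.006440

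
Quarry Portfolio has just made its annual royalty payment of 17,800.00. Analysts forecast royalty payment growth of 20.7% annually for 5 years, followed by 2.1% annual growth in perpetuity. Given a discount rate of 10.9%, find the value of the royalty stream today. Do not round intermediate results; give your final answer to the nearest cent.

430950.52

D_1 = 21484.60000
D_2 = 25931.91220
D_3 = 31299.81803
D_4 = 37778.88036
D_5 = 45599.10859
Terminal value at year 5: TV = D_5×(1+g_2)/(r−g_2) = 46556.68987/0.088 = 529053.29399
P_0 = D_1/(1+r)^1 + D_2/(1+r)^2 + D_3/(1+r)^3 + D_4/(1+r)^4 + D_5/(1+r)^5 + TV/(1+r)^5
    = 19372.94860 + 21084.89537 + 22948.12327 + 24976.00071 + 27183.07742 + 315385.47780 = 430950.52318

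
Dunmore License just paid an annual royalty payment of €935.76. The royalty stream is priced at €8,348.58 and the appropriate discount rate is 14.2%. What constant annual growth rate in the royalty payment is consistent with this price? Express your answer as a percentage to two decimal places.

P = D₀(1+g)/(r−g) ⇒ P(r−g) = D₀(1+g) ⇒ g(P+D₀) = P·r − D₀
g = (P·r − D₀)/(P + D₀) = (€8,348.58×0.142 − €935.76) / (€8,348.58 + €935.76) = 0.026899

2.69%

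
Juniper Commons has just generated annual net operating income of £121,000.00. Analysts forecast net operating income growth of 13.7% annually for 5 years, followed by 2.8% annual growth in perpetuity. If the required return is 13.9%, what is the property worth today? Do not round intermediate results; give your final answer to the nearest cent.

£1712628.98

D_1 = 137577.00000
D_2 = 156425.04900
D_3 = 177855.28071
D_4 = 202221.45417
D_5 = 229925.79339
Terminal value at year 5: TV = D_5×(1+g_2)/(r−g_2) = 236363.71561/0.111 = 2129402.84331
P_0 = D_1/(1+r)^1 + D_2/(1+r)^2 + D_3/(1+r)^3 + D_4/(1+r)^4 + D_5/(1+r)^5 + TV/(1+r)^5
    = 120787.53292 + 120575.43892 + 120363.71735 + 120152.36753 + 119941.38884 + 1110808.53807 = 1712628.98363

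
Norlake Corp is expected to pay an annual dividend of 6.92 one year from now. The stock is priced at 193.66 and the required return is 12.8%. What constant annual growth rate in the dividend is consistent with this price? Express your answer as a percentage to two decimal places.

P = D₁/(r−g) ⇒ g = r − D₁/P = 0.128 − 6.92/193.66 = 0.092267

9.23%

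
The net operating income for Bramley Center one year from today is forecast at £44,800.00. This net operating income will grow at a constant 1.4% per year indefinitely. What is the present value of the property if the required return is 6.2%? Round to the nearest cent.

£933333.33

Growing perpetuity: P = D₁ / (r − g) = £44,800.0000 / (0.062 − 0.014) = £933,333.33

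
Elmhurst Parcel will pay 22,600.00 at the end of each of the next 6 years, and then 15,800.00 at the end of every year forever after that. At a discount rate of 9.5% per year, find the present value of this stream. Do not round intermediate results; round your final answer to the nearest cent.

PV of 6-year annuity: 22,600.00 × [1 − (1+0.095)^−6] / 0.095 = 99888.05349
Perpetuity value at year 6: 15,800.00 / 0.095 = 166315.78947
PV of perpetuity: 166315.78947 / (1+0.095)^6 = 96482.54854
Total PV = 99888.05349 + 96482.54854 = 196370.60203

196370.60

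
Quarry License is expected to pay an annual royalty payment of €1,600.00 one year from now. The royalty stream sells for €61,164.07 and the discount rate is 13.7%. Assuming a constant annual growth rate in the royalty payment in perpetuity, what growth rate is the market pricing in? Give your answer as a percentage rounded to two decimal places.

11.08%

P = D₁/(r−g) ⇒ g = r − D₁/P = 0.137 − €1,600.00/€61,164.07 = 0.110841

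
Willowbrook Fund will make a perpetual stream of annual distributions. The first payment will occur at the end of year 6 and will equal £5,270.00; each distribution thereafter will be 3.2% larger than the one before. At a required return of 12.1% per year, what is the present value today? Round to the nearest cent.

Value at end of year 5: C₁ / (r − g) = £5,270.00 / (0.121 − 0.032) = £59,213.4831
Discount to today: PV = £59,213.4831 / (1 + 0.121)^5 = £59,213.4831 / 1.770223 = £33,449.72

£33449.72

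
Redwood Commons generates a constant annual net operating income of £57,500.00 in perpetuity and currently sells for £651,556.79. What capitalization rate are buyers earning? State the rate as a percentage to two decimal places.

8.83%

P = C/r ⇒ r = C/P = £57,500.00/£651,556.79 = 0.088250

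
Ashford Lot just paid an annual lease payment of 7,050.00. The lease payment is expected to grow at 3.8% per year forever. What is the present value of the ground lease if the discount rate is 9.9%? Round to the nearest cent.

119965.57

D₁ = D₀ × (1 + g) = 7,050.00 × 1.038 = 7,317.9000
Growing perpetuity: P = D₁ / (r − g) = 7,317.9000 / (0.099 − 0.038) = 119,965.57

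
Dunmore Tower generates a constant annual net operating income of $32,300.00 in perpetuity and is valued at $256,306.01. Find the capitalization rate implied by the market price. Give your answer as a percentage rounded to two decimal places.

P = C/r ⇒ r = C/P = $32,300.00/$256,306.01 = 0.126021

12.60%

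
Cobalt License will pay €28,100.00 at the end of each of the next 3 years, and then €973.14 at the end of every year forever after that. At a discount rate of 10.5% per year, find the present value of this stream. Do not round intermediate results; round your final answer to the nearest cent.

PV of 3-year annuity: €28,100.00 × [1 − (1+0.105)^−3] / 0.105 = 69269.96929
Perpetuity value at year 3: €973.14 / 0.105 = 9268.00000
PV of perpetuity: 9268.00000 / (1+0.105)^3 = 6869.08975
Total PV = 69269.96929 + 6869.08975 = 76139.05904

€76139.06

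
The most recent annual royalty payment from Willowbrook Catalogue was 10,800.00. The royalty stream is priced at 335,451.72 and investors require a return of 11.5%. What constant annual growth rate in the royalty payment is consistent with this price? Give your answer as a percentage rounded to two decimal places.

8.02%

P = D₀(1+g)/(r−g) ⇒ P(r−g) = D₀(1+g) ⇒ g(P+D₀) = P·r − D₀
g = (P·r − D₀)/(P + D₀) = (335,451.72×0.115 − 10,800.00) / (335,451.72 + 10,800.00) = 0.080222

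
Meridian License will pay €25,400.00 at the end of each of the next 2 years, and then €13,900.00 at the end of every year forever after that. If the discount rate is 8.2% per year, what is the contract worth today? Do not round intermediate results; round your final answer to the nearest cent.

€189963.64

PV of 2-year annuity: €25,400.00 × [1 − (1+0.082)^−2] / 0.082 = 45171.02238
Perpetuity value at year 2: €13,900.00 / 0.082 = 169512.19512
PV of perpetuity: 169512.19512 / (1+0.082)^2 = 144792.61988
Total PV = 45171.02238 + 144792.61988 = 189963.64226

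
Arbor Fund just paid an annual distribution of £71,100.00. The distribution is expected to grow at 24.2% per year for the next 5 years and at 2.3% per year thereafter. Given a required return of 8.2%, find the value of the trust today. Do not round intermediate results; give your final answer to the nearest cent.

£3004732.38

D_1 = 88306.20000
D_2 = 109676.30040
D_3 = 136217.96510
D_4 = 169182.71265
D_5 = 210124.92911
Terminal value at year 5: TV = D_5×(1+g_2)/(r−g_2) = 214957.80248/0.059 = 3643352.58443
P_0 = D_1/(1+r)^1 + D_2/(1+r)^2 + D_3/(1+r)^3 + D_4/(1+r)^4 + D_5/(1+r)^5 + TV/(1+r)^5
    = 81613.86322 + 93682.45667 + 107535.68501 + 123437.44989 + 141690.67723 + 2456772.25100 = 3004732.38302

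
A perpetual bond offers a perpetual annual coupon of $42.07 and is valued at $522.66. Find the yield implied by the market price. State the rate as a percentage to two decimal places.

P = C/r ⇒ r = C/P = $42.07/$522.66 = 0.080492

8.05%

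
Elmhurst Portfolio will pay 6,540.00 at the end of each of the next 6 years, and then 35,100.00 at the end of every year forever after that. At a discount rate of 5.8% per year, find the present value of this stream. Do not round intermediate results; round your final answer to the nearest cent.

PV of 6-year annuity: 6,540.00 × [1 − (1+0.058)^−6] / 0.058 = 32362.37873
Perpetuity value at year 6: 35,100.00 / 0.058 = 605172.41379
PV of perpetuity: 605172.41379 / (1+0.058)^6 = 431484.41785
Total PV = 32362.37873 + 431484.41785 = 463846.79658

463846.80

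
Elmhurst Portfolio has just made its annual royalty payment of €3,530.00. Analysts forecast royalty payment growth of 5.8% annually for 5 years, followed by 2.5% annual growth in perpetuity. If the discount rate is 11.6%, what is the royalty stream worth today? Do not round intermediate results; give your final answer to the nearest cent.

D_1 = 3734.74000
D_2 = 3951.35492
D_3 = 4180.53351
D_4 = 4423.00445
D_5 = 4679.53871
Terminal value at year 5: TV = D_5×(1+g_2)/(r−g_2) = 4796.52717/0.091 = 52709.08983
P_0 = D_1/(1+r)^1 + D_2/(1+r)^2 + D_3/(1+r)^3 + D_4/(1+r)^4 + D_5/(1+r)^5 + TV/(1+r)^5
    = 3346.54122 + 3172.61703 + 3007.73192 + 2851.41610 + 2703.22423 + 30448.40474 = 45529.93524

€45529.94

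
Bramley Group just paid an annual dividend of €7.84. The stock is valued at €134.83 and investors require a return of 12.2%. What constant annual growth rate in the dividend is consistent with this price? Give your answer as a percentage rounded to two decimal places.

P = D₀(1+g)/(r−g) ⇒ P(r−g) = D₀(1+g) ⇒ g(P+D₀) = P·r − D₀
g = (P·r − D₀)/(P + D₀) = (€134.83×0.122 − €7.84) / (€134.83 + €7.84) = 0.060344

6.03%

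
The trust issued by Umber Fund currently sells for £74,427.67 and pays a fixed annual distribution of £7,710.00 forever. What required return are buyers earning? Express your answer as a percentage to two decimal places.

10.36%

P = C/r ⇒ r = C/P = £7,710.00/£74,427.67 = 0.103591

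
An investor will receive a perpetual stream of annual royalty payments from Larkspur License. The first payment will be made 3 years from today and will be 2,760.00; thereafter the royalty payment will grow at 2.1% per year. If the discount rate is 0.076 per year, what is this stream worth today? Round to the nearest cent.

43343.29

Value at end of year 2: C₁ / (r − g) = 2,760.00 / (0.076 − 0.021) = 50,181.8182
Discount to today: PV = 50,181.8182 / (1 + 0.076)^2 = 50,181.8182 / 1.157776 = 43,343.29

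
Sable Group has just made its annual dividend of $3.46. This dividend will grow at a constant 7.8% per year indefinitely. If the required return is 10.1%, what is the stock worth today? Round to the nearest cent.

D₁ = D₀ × (1 + g) = $3.46 × 1.078 = $3.7299
Growing perpetuity: P = D₁ / (r − g) = $3.7299 / (0.101 − 0.078) = $162.17

$162.17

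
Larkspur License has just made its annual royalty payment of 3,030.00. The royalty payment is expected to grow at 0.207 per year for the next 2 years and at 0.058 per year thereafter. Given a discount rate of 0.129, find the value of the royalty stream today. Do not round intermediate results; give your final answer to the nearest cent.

D_1 = 3657.21000
D_2 = 4414.25247
Terminal value at year 2: TV = D_2×(1+g_2)/(r−g_2) = 4670.27911/0.071 = 65778.57906
P_0 = D_1/(1+r)^1 + D_2/(1+r)^2 + TV/(1+r)^2
    = 3239.33570 + 3463.13391 + 51605.57291 = 58308.04252

58308.04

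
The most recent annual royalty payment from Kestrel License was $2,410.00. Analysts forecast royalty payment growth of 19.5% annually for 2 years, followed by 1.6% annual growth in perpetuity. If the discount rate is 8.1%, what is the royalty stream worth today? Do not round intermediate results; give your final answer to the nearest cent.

$51643.59

D_1 = 2879.95000
D_2 = 3441.54025
Terminal value at year 2: TV = D_2×(1+g_2)/(r−g_2) = 3496.60489/0.065 = 53793.92145
P_0 = D_1/(1+r)^1 + D_2/(1+r)^2 + TV/(1+r)^2
    = 2664.15356 + 2945.10963 + 46034.32893 = 51643.59212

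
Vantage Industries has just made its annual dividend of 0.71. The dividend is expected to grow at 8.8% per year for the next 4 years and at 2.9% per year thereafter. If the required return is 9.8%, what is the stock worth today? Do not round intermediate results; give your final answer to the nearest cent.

D_1 = 0.77248
D_2 = 0.84046
D_3 = 0.91442
D_4 = 0.99489
Terminal value at year 4: TV = D_4×(1+g_2)/(r−g_2) = 1.02374/0.069 = 14.83680
P_0 = D_1/(1+r)^1 + D_2/(1+r)^2 + D_3/(1+r)^3 + D_4/(1+r)^4 + TV/(1+r)^4
    = 0.70353 + 0.69713 + 0.69078 + 0.68449 + 10.20777 = 12.98369

12.98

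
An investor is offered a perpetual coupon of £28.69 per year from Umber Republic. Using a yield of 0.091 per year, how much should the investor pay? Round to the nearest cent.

Level perpetuity: PV = C / r = £28.69 / 0.091 = £315.27

£315.27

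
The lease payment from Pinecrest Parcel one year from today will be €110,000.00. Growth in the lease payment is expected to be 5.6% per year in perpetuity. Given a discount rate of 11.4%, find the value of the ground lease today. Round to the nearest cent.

€1896551.72

Growing perpetuity: P = D₁ / (r − g) = €110,000.0000 / (0.114 − 0.056) = €1,896,551.72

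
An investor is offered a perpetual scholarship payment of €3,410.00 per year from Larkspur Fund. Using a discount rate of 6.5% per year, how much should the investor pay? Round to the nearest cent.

€52461.54

Level perpetuity: PV = C / r = €3,410.00 / 0.065 = €52,461.54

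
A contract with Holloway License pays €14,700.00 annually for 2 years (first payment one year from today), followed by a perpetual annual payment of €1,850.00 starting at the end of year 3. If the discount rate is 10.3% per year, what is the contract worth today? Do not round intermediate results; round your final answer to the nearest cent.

PV of 2-year annuity: €14,700.00 × [1 − (1+0.103)^−2] / 0.103 = 25410.05368
Perpetuity value at year 2: €1,850.00 / 0.103 = 17961.16505
PV of perpetuity: 17961.16505 / (1+0.103)^2 = 14763.30115
Total PV = 25410.05368 + 14763.30115 = 40173.35483

€40173.35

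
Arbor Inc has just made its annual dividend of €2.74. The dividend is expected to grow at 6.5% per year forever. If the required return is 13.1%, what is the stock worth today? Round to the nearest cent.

D₁ = D₀ × (1 + g) = €2.74 × 1.065 = €2.9181
Growing perpetuity: P = D₁ / (r − g) = €2.9181 / (0.131 − 0.065) = €44.21

€44.21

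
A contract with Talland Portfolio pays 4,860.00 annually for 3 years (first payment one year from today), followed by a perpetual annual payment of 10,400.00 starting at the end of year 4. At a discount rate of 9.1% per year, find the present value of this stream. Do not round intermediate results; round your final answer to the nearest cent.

PV of 3-year annuity: 4,860.00 × [1 − (1+0.091)^−3] / 0.091 = 12280.20004
Perpetuity value at year 3: 10,400.00 / 0.091 = 114285.71429
PV of perpetuity: 114285.71429 / (1+0.091)^3 = 88007.09692
Total PV = 12280.20004 + 88007.09692 = 100287.29696

100287.30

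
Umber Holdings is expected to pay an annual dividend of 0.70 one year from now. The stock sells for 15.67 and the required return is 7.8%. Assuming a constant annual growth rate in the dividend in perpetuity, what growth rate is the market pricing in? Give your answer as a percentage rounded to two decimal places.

P = D₁/(r−g) ⇒ g = r − D₁/P = 0.078 − 0.70/15.67 = 0.033329

3.33%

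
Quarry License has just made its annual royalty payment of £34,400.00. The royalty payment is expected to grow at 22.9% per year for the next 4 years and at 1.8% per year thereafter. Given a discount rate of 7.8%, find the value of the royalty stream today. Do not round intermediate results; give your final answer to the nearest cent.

D_1 = 42277.60000
D_2 = 51959.17040
D_3 = 63857.82042
D_4 = 78481.26130
Terminal value at year 4: TV = D_4×(1+g_2)/(r−g_2) = 79893.92400/0.06 = 1331565.40003
P_0 = D_1/(1+r)^1 + D_2/(1+r)^2 + D_3/(1+r)^3 + D_4/(1+r)^4 + TV/(1+r)^4
    = 39218.55288 + 44712.06075 + 50975.06740 + 58115.35977 + 986023.93747 = 1179044.97826

£1179044.98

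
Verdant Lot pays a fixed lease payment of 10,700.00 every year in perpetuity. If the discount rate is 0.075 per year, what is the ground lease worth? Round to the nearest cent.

Level perpetuity: PV = C / r = 10,700.00 / 0.075 = 142,666.67

142666.67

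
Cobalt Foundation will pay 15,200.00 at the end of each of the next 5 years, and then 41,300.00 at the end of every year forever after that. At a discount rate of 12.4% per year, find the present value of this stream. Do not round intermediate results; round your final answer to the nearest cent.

239904.75

PV of 5-year annuity: 15,200.00 × [1 − (1+0.124)^−5] / 0.124 = 54253.96079
Perpetuity value at year 5: 41,300.00 / 0.124 = 333064.51613
PV of perpetuity: 333064.51613 / (1+0.124)^5 = 185650.79372
Total PV = 54253.96079 + 185650.79372 = 239904.75451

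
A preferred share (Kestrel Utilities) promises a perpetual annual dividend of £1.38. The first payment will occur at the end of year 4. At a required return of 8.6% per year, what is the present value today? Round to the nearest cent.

£12.53

Value at end of year 3: C / r = £1.38 / 0.086 = £16.0465
Discount to today: PV = £16.0465 / (1 + 0.086)^3 = £16.0465 / 1.280824 = £12.53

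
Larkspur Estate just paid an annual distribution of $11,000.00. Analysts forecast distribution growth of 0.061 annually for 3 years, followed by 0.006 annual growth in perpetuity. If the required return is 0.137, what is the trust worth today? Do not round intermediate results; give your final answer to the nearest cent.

$97422.78

D_1 = 11671.00000
D_2 = 12382.93100
D_3 = 13138.28979
Terminal value at year 3: TV = D_3×(1+g_2)/(r−g_2) = 13217.11953/0.131 = 100894.04221
P_0 = D_1/(1+r)^1 + D_2/(1+r)^2 + D_3/(1+r)^3 + TV/(1+r)^3
    = 10264.73175 + 9578.61072 + 8938.35178 + 68641.08312 = 97422.77737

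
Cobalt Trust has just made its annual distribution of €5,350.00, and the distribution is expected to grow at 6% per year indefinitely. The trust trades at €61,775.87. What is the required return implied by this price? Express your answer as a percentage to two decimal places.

15.18%

D₁ = €5,350.00 × 1.06 = €5,671.0000
P = D₁/(r − g) ⇒ r = D₁/P + g = €5,671.0000/€61,775.87 + 0.06 = 0.091800 + 0.06 = 0.151800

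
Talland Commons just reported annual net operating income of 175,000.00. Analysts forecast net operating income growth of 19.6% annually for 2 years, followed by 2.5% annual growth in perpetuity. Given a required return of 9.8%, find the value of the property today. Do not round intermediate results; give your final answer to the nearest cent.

D_1 = 209300.00000
D_2 = 250322.80000
Terminal value at year 2: TV = D_2×(1+g_2)/(r−g_2) = 256580.87000/0.073 = 3514806.43836
P_0 = D_1/(1+r)^1 + D_2/(1+r)^2 + TV/(1+r)^2
    = 190619.30783 + 207632.68868 + 2915390.49170 = 3313642.48821

3313642.49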